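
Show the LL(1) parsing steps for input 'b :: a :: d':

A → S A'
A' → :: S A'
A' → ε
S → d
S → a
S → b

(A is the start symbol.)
LL(1) parsing maintains a stack (initially the start symbol over $) and the input. At each step: if the stack top is a terminal, match it against the current input token; if it is a non-terminal N, replace it with the RHS of M[N, lookahead] (the unique production whose predict set contains the lookahead).

Stack is shown with the top on the left.

Stack      Input          Action
--------------------------------
A $        b :: a :: d $  output A → S A'
S A' $     b :: a :: d $  output S → b
b A' $     b :: a :: d $  match 'b'
A' $       :: a :: d $    output A' → :: S A'
:: S A' $  :: a :: d $    match '::'
S A' $     a :: d $       output S → a
a A' $     a :: d $       match 'a'
A' $       :: d $         output A' → :: S A'
:: S A' $  :: d $         match '::'
S A' $     d $            output S → d
d A' $     d $            match 'd'
A' $       $              output A' → ε
$          $              accept

The string is accepted.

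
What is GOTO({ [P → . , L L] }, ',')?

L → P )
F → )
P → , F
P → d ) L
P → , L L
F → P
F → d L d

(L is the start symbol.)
GOTO(I, ',') = CLOSURE({ [A → αX.β] : [A → α.Xβ] ∈ I, X = ',' })

Items with dot before ',', with the dot advanced:
  [P → . , L L] → [P → , . L L]
Closure of the advanced items:
  [P → , . L L] has the dot before L: add [L → . P )]
  [L → . P )] has the dot before P: add [P → . , F], [P → . d ) L], [P → . , L L]

GOTO = { [L → . P )], [P → , . L L], [P → . , F], [P → . , L L], [P → . d ) L] }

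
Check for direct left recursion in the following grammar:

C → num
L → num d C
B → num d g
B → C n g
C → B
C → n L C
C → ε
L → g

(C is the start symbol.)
Direct left recursion occurs when N → N α for some non-terminal N (the right-hand side begins with the left-hand side itself).

C → num: starts with num
L → num d C: starts with num
B → num d g: starts with num
B → C n g: starts with C
C → B: starts with B
C → n L C: starts with n
C → ε: starts with ε
L → g: starts with g

No direct left recursion found.

Answer: No direct left recursion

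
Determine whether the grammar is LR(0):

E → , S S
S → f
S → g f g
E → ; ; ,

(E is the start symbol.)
Augment with E' → E and build the canonical LR(0) collection (I0 = CLOSURE({[E' → . E]}), then GOTO on every symbol after a dot until no new states appear). It has 12 states:
  I0: { [E → . , S S], [E → . ; ; ,], [E' → . E] }  — shift
  I1: { [E → , . S S], [S → . f], [S → . g f g] }  — shift
  I2: { [E → ; . ; ,] }  — shift
  I3: { [E' → E .] }  — accept
  I4: { [E → ; ; . ,] }  — shift
  I5: { [E → ; ; , .] }  — reduce
  I6: { [E → , S . S], [S → . f], [S → . g f g] }  — shift
  I7: { [S → f .] }  — reduce
  I8: { [S → g . f g] }  — shift
  I9: { [S → g f . g] }  — shift
  I10: { [S → g f g .] }  — reduce
  I11: { [E → , S S .] }  — reduce

Every state is either a pure shift/goto state or contains exactly one complete item and nothing to shift — no conflicts. The grammar is LR(0).

Answer: Yes, the grammar is LR(0)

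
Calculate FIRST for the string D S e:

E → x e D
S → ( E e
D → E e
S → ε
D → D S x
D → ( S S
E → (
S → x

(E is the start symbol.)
FIRST sets of the non-terminals involved (from the grammar, by fixed-point iteration):
  FIRST(D) = { '(', 'x' }

To compute FIRST(D S e), process the symbols left to right:
Symbol D is a non-terminal. Add FIRST(D) \ {ε} = { '(', 'x' }
D is not nullable (ε ∉ FIRST(D)), so stop here.
FIRST(D S e) = { '(', 'x' }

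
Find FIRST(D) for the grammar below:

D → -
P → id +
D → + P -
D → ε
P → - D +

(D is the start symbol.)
From D → -:
  - '-' is a terminal: add '-' and stop
From D → + P -:
  - '+' is a terminal: add '+' and stop
From D → ε:
  - ε-production, so ε ∈ FIRST(D)

Collecting: FIRST(D) = { '+', '-', ε }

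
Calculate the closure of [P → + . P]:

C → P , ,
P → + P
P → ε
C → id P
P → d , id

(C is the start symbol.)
{ [P → + . P], [P → . + P], [P → . d , id], [P → .] }

Start with: [P → + . P]
  [P → + . P] has the dot before P: add [P → . + P], [P → .], [P → . d , id]
No further items can be added.

CLOSURE = { [P → + . P], [P → . + P], [P → . d , id], [P → .] }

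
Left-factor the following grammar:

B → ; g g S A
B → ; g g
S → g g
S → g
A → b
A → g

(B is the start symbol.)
Left-factoring transforms A → αβ₁ | αβ₂ into A → αA' and A' → β₁ | β₂
(α is the longest common prefix among the alternatives). Repeat until
no nonterminal has two alternatives with a common prefix.

Round 1: B has alternatives sharing prefix '; g g'. Introduce B': B → ; g g B'
  Add: B' → S A
  Add: B' → ε

Round 2: S has alternatives sharing prefix 'g'. Introduce S': S → g S'
  Add: S' → g
  Add: S' → ε

No remaining common prefixes — done.

Resulting grammar:
B → ; g g B'
B' → S A
B' → ε
S → g S'
S' → g
S' → ε
A → b
A → g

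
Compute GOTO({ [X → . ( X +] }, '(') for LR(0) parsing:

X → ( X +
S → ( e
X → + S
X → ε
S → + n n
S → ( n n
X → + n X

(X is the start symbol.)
GOTO(I, '(') = CLOSURE({ [A → αX.β] : [A → α.Xβ] ∈ I, X = '(' })

Items with dot before '(', with the dot advanced:
  [X → . ( X +] → [X → ( . X +]
Closure of the advanced items:
  [X → ( . X +] has the dot before X: add [X → . ( X +], [X → . + S], [X → .], [X → . + n X]

GOTO = { [X → ( . X +], [X → . ( X +], [X → . + S], [X → . + n X], [X → .] }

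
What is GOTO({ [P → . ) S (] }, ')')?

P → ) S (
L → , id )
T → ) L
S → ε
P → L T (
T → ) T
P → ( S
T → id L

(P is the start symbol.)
GOTO(I, ')') = CLOSURE({ [A → αX.β] : [A → α.Xβ] ∈ I, X = ')' })

Items with dot before ')', with the dot advanced:
  [P → . ) S (] → [P → ) . S (]
Closure of the advanced items:
  [P → ) . S (] has the dot before S: add [S → .]

GOTO = { [P → ) . S (], [S → .] }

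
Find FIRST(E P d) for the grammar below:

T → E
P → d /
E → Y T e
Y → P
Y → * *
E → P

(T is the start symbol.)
{ '*', 'd' }

FIRST sets of the non-terminals involved (from the grammar, by fixed-point iteration):
  FIRST(E) = { '*', 'd' }

To compute FIRST(E P d), process the symbols left to right:
Symbol E is a non-terminal. Add FIRST(E) \ {ε} = { '*', 'd' }
E is not nullable (ε ∉ FIRST(E)), so stop here.
FIRST(E P d) = { '*', 'd' }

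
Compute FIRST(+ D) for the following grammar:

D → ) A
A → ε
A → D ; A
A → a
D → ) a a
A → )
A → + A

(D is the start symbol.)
{ '+' }

To compute FIRST(+ D), process the symbols left to right:
Symbol + is a terminal. Add '+' and stop.
FIRST(+ D) = { '+' }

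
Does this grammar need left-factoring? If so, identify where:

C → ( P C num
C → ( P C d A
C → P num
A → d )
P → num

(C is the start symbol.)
Left-factoring is needed when two productions for the same non-terminal
share a common prefix on the right-hand side.

Productions for C:
  C → ( P C num
  C → ( P C d A
  C → P num

Found common prefix '( P C' in productions for C

Answer: Yes, C has productions with common prefix '( P C'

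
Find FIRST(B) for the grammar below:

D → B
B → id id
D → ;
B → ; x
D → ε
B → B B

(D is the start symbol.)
From B → id id:
  - id is a terminal: add 'id' and stop
From B → ; x:
  - ';' is a terminal: add ';' and stop
From B → B B:
  - B is the symbol being defined: contributes nothing new
    B is not nullable, so stop

Collecting: FIRST(B) = { ';', 'id' }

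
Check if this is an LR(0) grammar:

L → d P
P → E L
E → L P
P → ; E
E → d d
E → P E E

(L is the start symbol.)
No. Shift-reduce conflict between [L → d P .] and [E → . d d]

A grammar is LR(0) if no state in the canonical LR(0) collection has:
  - both a shift item (dot before a terminal) and a complete item (shift-reduce conflict), or
  - two or more complete items (reduce-reduce conflict; the accept item [L' → L .] counts as a complete item here).

Augment with L' → L and build the canonical LR(0) collection (I0 = CLOSURE({[L' → . L]}), then GOTO on every symbol after a dot until no new states appear). It has 16 states:
  I0: { [L → . d P], [L' → . L] }  — shift
  I1: { [L' → L .] }  — accept
  I2: { [E → . L P], [E → . P E E], [E → . d d], [L → . d P], [L → d . P], [P → . ; E], [P → . E L] }  — shift
  I3: { [E → . L P], [E → . P E E], [E → . d d], [L → . d P], [P → . ; E], [P → . E L], [P → ; . E] }  — shift
  I4: { [L → . d P], [P → E . L] }  — shift
  I5: { [E → . L P], [E → . P E E], [E → . d d], [E → L . P], [L → . d P], [P → . ; E], [P → . E L] }  — shift
  I6: { [E → . L P], [E → . P E E], [E → . d d], [E → P . E E], [L → . d P], [L → d P .], [P → . ; E], [P → . E L] }  — shift, reduce
  I7: { [E → . L P], [E → . P E E], [E → . d d], [E → d . d], [L → . d P], [L → d . P], [P → . ; E], [P → . E L] }  — shift
  I8: { [E → . L P], [E → . P E E], [E → . d d], [E → d . d], [E → d d .], [L → . d P], [L → d . P], [P → . ; E], [P → . E L] }  — shift, reduce
  I9: { [E → . L P], [E → . P E E], [E → . d d], [E → P E . E], [L → . d P], [P → . ; E], [P → . E L], [P → E . L] }  — shift
  I10: { [E → . L P], [E → . P E E], [E → . d d], [E → P . E E], [L → . d P], [P → . ; E], [P → . E L] }  — shift
  I11: { [E → P E E .], [L → . d P], [P → E . L] }  — shift, reduce
  I12: { [E → . L P], [E → . P E E], [E → . d d], [E → L . P], [L → . d P], [P → . ; E], [P → . E L], [P → E L .] }  — shift, reduce
  I13: { [E → . L P], [E → . P E E], [E → . d d], [E → L P .], [E → P . E E], [L → . d P], [P → . ; E], [P → . E L] }  — shift, reduce
  I14: { [P → E L .] }  — reduce
  I15: { [L → . d P], [P → ; E .], [P → E . L] }  — shift, reduce

Conflict in state I6:
  Shift-reduce conflict between [L → d P .] and [E → . d d]
So the grammar is NOT LR(0).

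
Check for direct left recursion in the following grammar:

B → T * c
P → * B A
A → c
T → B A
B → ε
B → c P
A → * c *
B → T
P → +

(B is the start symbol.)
No direct left recursion

Direct left recursion occurs when N → N α for some non-terminal N (the right-hand side begins with the left-hand side itself).

B → T * c: starts with T
P → * B A: starts with '*'
A → c: starts with c
T → B A: starts with B
B → ε: starts with ε
B → c P: starts with c
A → * c *: starts with '*'
B → T: starts with T
P → +: starts with '+'

No direct left recursion found.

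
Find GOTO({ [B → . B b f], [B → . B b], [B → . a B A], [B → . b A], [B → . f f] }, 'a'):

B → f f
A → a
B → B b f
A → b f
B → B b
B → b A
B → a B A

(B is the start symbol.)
GOTO(I, 'a') = CLOSURE({ [A → αX.β] : [A → α.Xβ] ∈ I, X = 'a' })

Items with dot before 'a', with the dot advanced:
  [B → . a B A] → [B → a . B A]
Closure of the advanced items:
  [B → a . B A] has the dot before B: add [B → . f f], [B → . B b f], [B → . B b], [B → . b A], [B → . a B A]

GOTO = { [B → . B b f], [B → . B b], [B → . a B A], [B → . b A], [B → . f f], [B → a . B A] }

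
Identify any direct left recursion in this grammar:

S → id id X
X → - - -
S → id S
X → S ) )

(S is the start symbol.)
No direct left recursion

S → id id X: starts with id
X → - - -: starts with '-'
S → id S: starts with id
X → S ) ): starts with S

No direct left recursion found.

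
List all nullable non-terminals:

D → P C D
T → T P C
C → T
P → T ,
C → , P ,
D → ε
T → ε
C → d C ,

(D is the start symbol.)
{ 'C', 'D', 'T' }

ε-productions: D → ε, T → ε
So D, T are immediately nullable.
C → T: every symbol on the right is nullable, so C is nullable too.
No further non-terminal can be added: every production for the remaining non-terminals contains a terminal or a non-nullable non-terminal.
Nullable = { 'C', 'D', 'T' }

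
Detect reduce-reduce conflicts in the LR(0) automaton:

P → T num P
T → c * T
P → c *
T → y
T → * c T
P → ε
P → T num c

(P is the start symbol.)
No reduce-reduce conflicts

Augment with P' → P and build the canonical LR(0) collection (I0 = CLOSURE({[P' → . P]}), then GOTO on every symbol after a dot until no new states appear). It has 15 states:
  I0: { [P → . T num P], [P → . T num c], [P → . c *], [P → .], [P' → . P], [T → . * c T], [T → . c * T], [T → . y] }  — shift, reduce
  I1: { [T → * . c T] }  — shift
  I2: { [P' → P .] }  — accept
  I3: { [P → T . num P], [P → T . num c] }  — shift
  I4: { [P → c . *], [T → c . * T] }  — shift
  I5: { [T → y .] }  — reduce
  I6: { [P → c * .], [T → . * c T], [T → . c * T], [T → . y], [T → c * . T] }  — shift, reduce
  I7: { [T → c * T .] }  — reduce
  I8: { [T → c . * T] }  — shift
  I9: { [T → . * c T], [T → . c * T], [T → . y], [T → c * . T] }  — shift
  I10: { [P → . T num P], [P → . T num c], [P → . c *], [P → .], [P → T num . P], [P → T num . c], [T → . * c T], [T → . c * T], [T → . y] }  — shift, reduce
  I11: { [P → T num P .] }  — reduce
  I12: { [P → T num c .], [P → c . *], [T → c . * T] }  — shift, reduce
  I13: { [T → * c . T], [T → . * c T], [T → . c * T], [T → . y] }  — shift
  I14: { [T → * c T .] }  — reduce

No state contains more than one complete item.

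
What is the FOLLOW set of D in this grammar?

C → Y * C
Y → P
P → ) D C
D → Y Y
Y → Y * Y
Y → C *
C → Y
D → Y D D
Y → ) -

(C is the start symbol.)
To compute FOLLOW(D), find every occurrence of D on a right-hand side N → α D β: add FIRST(β) \ {ε}, and if β is empty or nullable also add FOLLOW(N). Iterate to a fixed point.

In P → ) D C: D is followed by C, add FIRST(C) \ {ε} = { ')' }
In D → Y D D: D is followed by D, add FIRST(D) \ {ε} = { ')' }
In D → Y D D: D is at the end; this adds FOLLOW(D) to itself — nothing new

Taking the union: FOLLOW(D) = { ')' }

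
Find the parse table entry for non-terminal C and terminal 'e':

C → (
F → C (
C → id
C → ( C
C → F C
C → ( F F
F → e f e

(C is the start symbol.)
C → F C

To find M[C, 'e'], we find productions for C where 'e' is in the predict set (PREDICT(N → α) = (FIRST(α) \ {ε}) ∪ (FOLLOW(N) if α ⇒* ε)).

Relevant sets:
  FIRST(F) = { '(', 'e', 'id' }

C → (: PREDICT = { '(' }
C → id: PREDICT = { 'id' }
C → ( C: PREDICT = { '(' }
C → F C: PREDICT = { '(', 'e', 'id' }
  'e' is in predict set, so this production goes in M[C, 'e']
C → ( F F: PREDICT = { '(' }

M[C, 'e'] = C → F C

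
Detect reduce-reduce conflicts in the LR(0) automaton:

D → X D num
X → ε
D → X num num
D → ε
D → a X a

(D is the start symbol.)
Yes — I0: [D → .] vs [X → .]; I2: [D → .] vs [X → .]

A reduce-reduce conflict occurs when an LR(0) state has two complete items [A → α .] and [B → β .] — both call for a reduction, and with no lookahead the parser cannot choose between them.

Augment with D' → D and build the canonical LR(0) collection (I0 = CLOSURE({[D' → . D]}), then GOTO on every symbol after a dot until no new states appear). It has 10 states:
  I0: { [D → . X D num], [D → . X num num], [D → . a X a], [D → .], [D' → . D], [X → .] }  — shift, 2 reduces
  I1: { [D' → D .] }  — accept
  I2: { [D → . X D num], [D → . X num num], [D → . a X a], [D → .], [D → X . D num], [D → X . num num], [X → .] }  — shift, 2 reduces
  I3: { [D → a . X a], [X → .] }  — reduce
  I4: { [D → a X . a] }  — shift
  I5: { [D → a X a .] }  — reduce
  I6: { [D → X D . num] }  — shift
  I7: { [D → X num . num] }  — shift
  I8: { [D → X num num .] }  — reduce
  I9: { [D → X D num .] }  — reduce

I0 contains complete items [D → .], [X → .] — reduce-reduce conflict.
I2 contains complete items [D → .], [X → .] — reduce-reduce conflict.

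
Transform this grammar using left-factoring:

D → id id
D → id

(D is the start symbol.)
D → id D'
D' → id
D' → ε

Left-factoring transforms A → αβ₁ | αβ₂ into A → αA' and A' → β₁ | β₂
(α is the longest common prefix among the alternatives). Repeat until
no nonterminal has two alternatives with a common prefix.

Round 1: D has alternatives sharing prefix 'id'. Introduce D': D → id D'
  Add: D' → id
  Add: D' → ε

No remaining common prefixes — done.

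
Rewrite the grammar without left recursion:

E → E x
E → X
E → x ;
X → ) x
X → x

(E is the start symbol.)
E is directly left-recursive. The standard transformation for
  A → A α₁ | ... | A α_m | β₁ | ... | β_n
is
  A  → β₁ A' | ... | β_n A'
  A' → α₁ A' | ... | α_m A' | ε

E → X becomes E → X E'
E → x ; becomes E → x ; E'
E → E x becomes E' → x E'
Add E' → ε

Productions for other non-terminals are unchanged:
  X → ) x
  X → x

Resulting grammar:
E → X E'
E → x ; E'
E' → x E'
E' → ε
X → ) x
X → x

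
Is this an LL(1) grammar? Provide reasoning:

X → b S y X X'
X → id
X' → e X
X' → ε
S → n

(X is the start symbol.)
A grammar is LL(1) if for each non-terminal N with multiple productions, the predict sets of those productions are pairwise disjoint, where PREDICT(N → α) = (FIRST(α) \ {ε}) ∪ (FOLLOW(N) if α ⇒* ε).

Relevant sets:
  FOLLOW(X') = { $, 'e' }

For X:
  PREDICT(X → b S y X X') = { 'b' }
  PREDICT(X → id) = { 'id' }
For X':
  PREDICT(X' → e X) = { 'e' }
  PREDICT(X' → ε) = { $, 'e' }
S has a single production, so nothing to check there.

Conflict found: Predict set conflict for X': { 'e' }
The grammar is NOT LL(1).

Answer: No. Predict set conflict for X': { 'e' }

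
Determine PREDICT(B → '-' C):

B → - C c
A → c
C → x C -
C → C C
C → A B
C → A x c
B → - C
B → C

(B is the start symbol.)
PREDICT(B → '-' C) = (FIRST(RHS) \ {ε}) ∪ (FOLLOW(B) if ε ∈ FIRST(RHS), i.e. RHS ⇒* ε)
FIRST('-' C) = { '-' }
ε ∉ FIRST('-' C), so FOLLOW(B) is not added.
PREDICT(B → '-' C) = { '-' }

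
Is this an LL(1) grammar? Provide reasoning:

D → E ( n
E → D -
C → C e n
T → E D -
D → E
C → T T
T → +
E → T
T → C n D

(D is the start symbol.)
A grammar is LL(1) if for each non-terminal N with multiple productions, the predict sets of those productions are pairwise disjoint, where PREDICT(N → α) = (FIRST(α) \ {ε}) ∪ (FOLLOW(N) if α ⇒* ε).

Relevant sets:
  FIRST(E) = { '+' }
  FIRST(D) = { '+' }
  FIRST(T) = { '+' }
  FIRST(C) = { '+' }

For D:
  PREDICT(D → E '(' n) = { '+' }
  PREDICT(D → E) = { '+' }
For E:
  PREDICT(E → D '-') = { '+' }
  PREDICT(E → T) = { '+' }
For C:
  PREDICT(C → C e n) = { '+' }
  PREDICT(C → T T) = { '+' }
For T:
  PREDICT(T → E D '-') = { '+' }
  PREDICT(T → '+') = { '+' }
  PREDICT(T → C n D) = { '+' }

Conflict found: Predict set conflict for D: { '+' }
The grammar is NOT LL(1).

Answer: No. Predict set conflict for D: { '+' }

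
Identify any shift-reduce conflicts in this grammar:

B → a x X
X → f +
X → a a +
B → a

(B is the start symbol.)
Yes — I2: [B → a .] vs [B → a . x X]

A shift-reduce conflict occurs when an LR(0) state has both:
  - a complete (reduce) item [A → α .] (dot at the end), and
  - a shift item [B → β . c γ] (dot before a terminal).

Augment with B' → B and build the canonical LR(0) collection (I0 = CLOSURE({[B' → . B]}), then GOTO on every symbol after a dot until no new states appear). It has 10 states:
  I0: { [B → . a x X], [B → . a], [B' → . B] }  — shift
  I1: { [B' → B .] }  — accept
  I2: { [B → a . x X], [B → a .] }  — shift, reduce
  I3: { [B → a x . X], [X → . a a +], [X → . f +] }  — shift
  I4: { [B → a x X .] }  — reduce
  I5: { [X → a . a +] }  — shift
  I6: { [X → f . +] }  — shift
  I7: { [X → f + .] }  — reduce
  I8: { [X → a a . +] }  — shift
  I9: { [X → a a + .] }  — reduce

I2 contains reduce item [B → a .] and shift item [B → a . x X] — shift-reduce conflict.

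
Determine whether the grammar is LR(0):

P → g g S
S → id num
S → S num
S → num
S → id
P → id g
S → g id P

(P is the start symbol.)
Augment with P' → P and build the canonical LR(0) collection (I0 = CLOSURE({[P' → . P]}), then GOTO on every symbol after a dot until no new states appear). It has 14 states:
  I0: { [P → . g g S], [P → . id g], [P' → . P] }  — shift
  I1: { [P' → P .] }  — accept
  I2: { [P → g . g S] }  — shift
  I3: { [P → id . g] }  — shift
  I4: { [P → id g .] }  — reduce
  I5: { [P → g g . S], [S → . S num], [S → . g id P], [S → . id num], [S → . id], [S → . num] }  — shift
  I6: { [P → g g S .], [S → S . num] }  — shift, reduce
  I7: { [S → g . id P] }  — shift
  I8: { [S → id . num], [S → id .] }  — shift, reduce
  I9: { [S → num .] }  — reduce
  I10: { [S → id num .] }  — reduce
  I11: { [P → . g g S], [P → . id g], [S → g id . P] }  — shift
  I12: { [S → g id P .] }  — reduce
  I13: { [S → S num .] }  — reduce

Conflict in state I6:
  Shift-reduce conflict between [P → g g S .] and [S → S . num]
So the grammar is NOT LR(0).

Answer: No. Shift-reduce conflict between [P → g g S .] and [S → S . num]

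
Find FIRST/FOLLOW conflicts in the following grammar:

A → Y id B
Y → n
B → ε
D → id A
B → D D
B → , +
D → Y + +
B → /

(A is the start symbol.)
A FIRST/FOLLOW conflict occurs when a non-terminal N has a nullable alternative N → β (β ⇒* ε) and another alternative N → α with FIRST(α) ∩ FOLLOW(N) ≠ ∅: on such a lookahead the parser cannot decide between expanding α and letting N vanish via β.

Nullable non-terminals: B.
FIRST sets used below: FIRST(D) = { 'id', 'n' }

B: nullable alternative(s) B → ε; FOLLOW(B) = { $, 'id', 'n' }
  B → ε: FIRST \ {ε} = { } — this is the only nullable alternative, skip
  B → D D: FIRST \ {ε} = { 'id', 'n' } — overlaps FOLLOW(B) on { 'id', 'n' }: CONFLICT
  B → , +: FIRST \ {ε} = { ',' } — disjoint from FOLLOW(B)
  B → /: FIRST \ {ε} = { '/' } — disjoint from FOLLOW(B)

A, D, Y have no nullable alternative, so no FIRST/FOLLOW check is needed there.

So the grammar has 1 FIRST/FOLLOW conflict (marked CONFLICT above).

Answer: Yes. B → D D with FOLLOW(B) on { 'id', 'n' }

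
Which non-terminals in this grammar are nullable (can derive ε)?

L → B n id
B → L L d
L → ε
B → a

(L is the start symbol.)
ε-productions: L → ε
So L is immediately nullable.
No further non-terminal can be added: every production for the remaining non-terminals contains a terminal or a non-nullable non-terminal.
Nullable = { 'L' }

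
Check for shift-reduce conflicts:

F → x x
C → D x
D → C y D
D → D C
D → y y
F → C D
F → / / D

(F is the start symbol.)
A shift-reduce conflict occurs when an LR(0) state has both:
  - a complete (reduce) item [A → α .] (dot at the end), and
  - a shift item [B → β . c γ] (dot before a terminal).

Augment with F' → F and build the canonical LR(0) collection (I0 = CLOSURE({[F' → . F]}), then GOTO on every symbol after a dot until no new states appear). It has 19 states:
  I0: { [C → . D x], [D → . C y D], [D → . D C], [D → . y y], [F → . / / D], [F → . C D], [F → . x x], [F' → . F] }  — shift
  I1: { [F → / . / D] }  — shift
  I2: { [C → . D x], [D → . C y D], [D → . D C], [D → . y y], [D → C . y D], [F → C . D] }  — shift
  I3: { [C → . D x], [C → D . x], [D → . C y D], [D → . D C], [D → . y y], [D → D . C] }  — shift
  I4: { [F' → F .] }  — accept
  I5: { [F → x . x] }  — shift
  I6: { [D → y . y] }  — shift
  I7: { [D → y y .] }  — reduce
  I8: { [F → x x .] }  — reduce
  I9: { [D → C . y D], [D → D C .] }  — shift, reduce
  I10: { [C → D x .] }  — reduce
  I11: { [C → . D x], [D → . C y D], [D → . D C], [D → . y y], [D → C y . D] }  — shift
  I12: { [D → C . y D] }  — shift
  I13: { [C → . D x], [C → D . x], [D → . C y D], [D → . D C], [D → . y y], [D → C y D .], [D → D . C] }  — shift, reduce
  I14: { [C → . D x], [C → D . x], [D → . C y D], [D → . D C], [D → . y y], [D → D . C], [F → C D .] }  — shift, reduce
  I15: { [C → . D x], [D → . C y D], [D → . D C], [D → . y y], [D → C y . D], [D → y . y] }  — shift
  I16: { [D → y . y], [D → y y .] }  — shift, reduce
  I17: { [C → . D x], [D → . C y D], [D → . D C], [D → . y y], [F → / / . D] }  — shift
  I18: { [C → . D x], [C → D . x], [D → . C y D], [D → . D C], [D → . y y], [D → D . C], [F → / / D .] }  — shift, reduce

I9 contains reduce item [D → D C .] and shift item [D → C . y D] — shift-reduce conflict.
I13 contains reduce item [D → C y D .] and shift items [C → D . x], [D → . y y] — shift-reduce conflict.
I14 contains reduce item [F → C D .] and shift items [C → D . x], [D → . y y] — shift-reduce conflict.
I16 contains reduce item [D → y y .] and shift item [D → y . y] — shift-reduce conflict.
I18 contains reduce item [F → / / D .] and shift items [C → D . x], [D → . y y] — shift-reduce conflict.

Answer: Yes — I9: [D → D C .] vs [D → C . y D]; I13: [D → C y D .] vs [C → D . x]; I14: [F → C D .] vs [C → D . x]; I16: [D → y y .] vs [D → y . y]; I18: [F → / / D .] vs [C → D . x]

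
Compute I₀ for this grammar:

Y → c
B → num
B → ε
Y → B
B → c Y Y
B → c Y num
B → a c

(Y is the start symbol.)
{ [B → . a c], [B → . c Y Y], [B → . c Y num], [B → . num], [B → .], [Y → . B], [Y → . c], [Y' → . Y] }

First, augment the grammar with Y' → Y
I₀ = CLOSURE({ [Y' → . Y] }):
  [Y' → . Y] has the dot before Y: add [Y → . c], [Y → . B]
  [Y → . B] has the dot before B: add [B → . num], [B → .], [B → . c Y Y], [B → . c Y num], [B → . a c]
No further items can be added.

I₀ = { [B → . a c], [B → . c Y Y], [B → . c Y num], [B → . num], [B → .], [Y → . B], [Y → . c], [Y' → . Y] }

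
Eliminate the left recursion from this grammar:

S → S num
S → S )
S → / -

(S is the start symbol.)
S → / - S'
S' → num S'
S' → ) S'
S' → ε

S is directly left-recursive. The standard transformation for
  A → A α₁ | ... | A α_m | β₁ | ... | β_n
is
  A  → β₁ A' | ... | β_n A'
  A' → α₁ A' | ... | α_m A' | ε

S → / - becomes S → / - S'
S → S num becomes S' → num S'
S → S ) becomes S' → ) S'
Add S' → ε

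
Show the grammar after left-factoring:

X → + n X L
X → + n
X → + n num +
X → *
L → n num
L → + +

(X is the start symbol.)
X → + n X'
X' → X L
X' → ε
X' → num +
X → *
L → n num
L → + +

Left-factoring transforms A → αβ₁ | αβ₂ into A → αA' and A' → β₁ | β₂
(α is the longest common prefix among the alternatives). Repeat until
no nonterminal has two alternatives with a common prefix.

Round 1: X has alternatives sharing prefix '+ n'. Introduce X': X → + n X'
  Add: X' → X L
  Add: X' → ε
  Add: X' → num +

No remaining common prefixes — done.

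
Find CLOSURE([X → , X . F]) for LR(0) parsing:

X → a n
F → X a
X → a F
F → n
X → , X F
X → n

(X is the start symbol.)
{ [F → . X a], [F → . n], [X → , X . F], [X → . , X F], [X → . a F], [X → . a n], [X → . n] }

To compute CLOSURE, for each item [A → α.Bβ] where B is a non-terminal, add [B → .γ] for all productions B → γ; repeat for the newly added items until nothing changes.

Start with: [X → , X . F]
  [X → , X . F] has the dot before F: add [F → . X a], [F → . n]
  [F → . X a] has the dot before X: add [X → . a n], [X → . a F], [X → . , X F], [X → . n]
No further items can be added.

CLOSURE = { [F → . X a], [F → . n], [X → , X . F], [X → . , X F], [X → . a F], [X → . a n], [X → . n] }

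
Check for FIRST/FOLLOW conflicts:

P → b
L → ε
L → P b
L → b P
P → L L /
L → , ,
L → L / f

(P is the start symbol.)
Yes. L → P b with FOLLOW(L) on { ',', '/', 'b' }; L → b P with FOLLOW(L) on { 'b' }; L → ',' ',' with FOLLOW(L) on { ',' }; L → L '/' f with FOLLOW(L) on { ',', '/', 'b' }

Nullable non-terminals: L.
FIRST sets used below: FIRST(P) = { ',', '/', 'b' }, FIRST(L) = { ',', '/', 'b', ε }

L: nullable alternative(s) L → ε; FOLLOW(L) = { ',', '/', 'b' }
  L → ε: FIRST \ {ε} = { } — this is the only nullable alternative, skip
  L → P b: FIRST \ {ε} = { ',', '/', 'b' } — overlaps FOLLOW(L) on { ',', '/', 'b' }: CONFLICT
  L → b P: FIRST \ {ε} = { 'b' } — overlaps FOLLOW(L) on { 'b' }: CONFLICT
  L → , ,: FIRST \ {ε} = { ',' } — overlaps FOLLOW(L) on { ',' }: CONFLICT
  L → L / f: FIRST \ {ε} = { ',', '/', 'b' } — overlaps FOLLOW(L) on { ',', '/', 'b' }: CONFLICT

P has no nullable alternative, so no FIRST/FOLLOW check is needed there.

So the grammar has 4 FIRST/FOLLOW conflicts (marked CONFLICT above).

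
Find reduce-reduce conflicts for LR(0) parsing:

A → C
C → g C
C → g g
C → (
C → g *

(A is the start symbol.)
No reduce-reduce conflicts

A reduce-reduce conflict occurs when an LR(0) state has two complete items [A → α .] and [B → β .] — both call for a reduction, and with no lookahead the parser cannot choose between them.

Augment with A' → A and build the canonical LR(0) collection (I0 = CLOSURE({[A' → . A]}), then GOTO on every symbol after a dot until no new states appear). It has 8 states:
  I0: { [A → . C], [A' → . A], [C → . (], [C → . g *], [C → . g C], [C → . g g] }  — shift
  I1: { [C → ( .] }  — reduce
  I2: { [A' → A .] }  — accept
  I3: { [A → C .] }  — reduce
  I4: { [C → . (], [C → . g *], [C → . g C], [C → . g g], [C → g . *], [C → g . C], [C → g . g] }  — shift
  I5: { [C → g * .] }  — reduce
  I6: { [C → g C .] }  — reduce
  I7: { [C → . (], [C → . g *], [C → . g C], [C → . g g], [C → g . *], [C → g . C], [C → g . g], [C → g g .] }  — shift, reduce

No state contains more than one complete item.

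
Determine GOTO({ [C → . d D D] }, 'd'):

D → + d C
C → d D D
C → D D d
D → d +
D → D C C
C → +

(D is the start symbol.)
{ [C → d . D D], [D → . + d C], [D → . D C C], [D → . d +] }

GOTO(I, 'd') = CLOSURE({ [A → αX.β] : [A → α.Xβ] ∈ I, X = 'd' })

Items with dot before 'd', with the dot advanced:
  [C → . d D D] → [C → d . D D]
Closure of the advanced items:
  [C → d . D D] has the dot before D: add [D → . + d C], [D → . d +], [D → . D C C]

GOTO = { [C → d . D D], [D → . + d C], [D → . D C C], [D → . d +] }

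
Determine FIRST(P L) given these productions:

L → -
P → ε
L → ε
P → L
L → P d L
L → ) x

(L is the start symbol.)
{ ')', '-', 'd', ε }

FIRST sets of the non-terminals involved (from the grammar, by fixed-point iteration):
  FIRST(P) = { ')', '-', 'd', ε }
  FIRST(L) = { ')', '-', 'd', ε }

To compute FIRST(P L), process the symbols left to right:
Symbol P is a non-terminal. Add FIRST(P) \ {ε} = { ')', '-', 'd' }
P is nullable (ε ∈ FIRST(P)), continue to the next symbol.
Symbol L is a non-terminal. Add FIRST(L) \ {ε} = { ')', '-', 'd' }
L is nullable (ε ∈ FIRST(L)), continue to the next symbol.
All symbols are nullable, so ε is in the result.
FIRST(P L) = { ')', '-', 'd', ε }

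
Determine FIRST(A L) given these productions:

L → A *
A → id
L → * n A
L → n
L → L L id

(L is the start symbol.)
FIRST sets of the non-terminals involved (from the grammar, by fixed-point iteration):
  FIRST(A) = { 'id' }

To compute FIRST(A L), process the symbols left to right:
Symbol A is a non-terminal. Add FIRST(A) \ {ε} = { 'id' }
A is not nullable (ε ∉ FIRST(A)), so stop here.
FIRST(A L) = { 'id' }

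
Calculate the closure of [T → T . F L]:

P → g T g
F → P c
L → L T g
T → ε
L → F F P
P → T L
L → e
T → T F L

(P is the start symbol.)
Start with: [T → T . F L]
  [T → T . F L] has the dot before F: add [F → . P c]
  [F → . P c] has the dot before P: add [P → . g T g], [P → . T L]
  [P → . T L] has the dot before T: add [T → .], [T → . T F L]
No further items can be added.

CLOSURE = { [F → . P c], [P → . T L], [P → . g T g], [T → . T F L], [T → .], [T → T . F L] }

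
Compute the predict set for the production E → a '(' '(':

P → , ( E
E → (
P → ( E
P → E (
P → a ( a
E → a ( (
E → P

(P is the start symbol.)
{ 'a' }

PREDICT(E → a '(' '(') = (FIRST(RHS) \ {ε}) ∪ (FOLLOW(E) if ε ∈ FIRST(RHS), i.e. RHS ⇒* ε)
FIRST(a '(' '(') = { 'a' }
ε ∉ FIRST(a '(' '('), so FOLLOW(E) is not added.
PREDICT(E → a '(' '(') = { 'a' }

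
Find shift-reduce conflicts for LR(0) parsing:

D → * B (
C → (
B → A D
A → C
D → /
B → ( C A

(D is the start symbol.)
Yes — I4: [C → ( .] vs [C → . (]

A shift-reduce conflict occurs when an LR(0) state has both:
  - a complete (reduce) item [A → α .] (dot at the end), and
  - a shift item [B → β . c γ] (dot before a terminal).

Augment with D' → D and build the canonical LR(0) collection (I0 = CLOSURE({[D' → . D]}), then GOTO on every symbol after a dot until no new states appear). It has 13 states:
  I0: { [D → . * B (], [D → . /], [D' → . D] }  — shift
  I1: { [A → . C], [B → . ( C A], [B → . A D], [C → . (], [D → * . B (] }  — shift
  I2: { [D → / .] }  — reduce
  I3: { [D' → D .] }  — accept
  I4: { [B → ( . C A], [C → ( .], [C → . (] }  — shift, reduce
  I5: { [B → A . D], [D → . * B (], [D → . /] }  — shift
  I6: { [D → * B . (] }  — shift
  I7: { [A → C .] }  — reduce
  I8: { [D → * B ( .] }  — reduce
  I9: { [B → A D .] }  — reduce
  I10: { [C → ( .] }  — reduce
  I11: { [A → . C], [B → ( C . A], [C → . (] }  — shift
  I12: { [B → ( C A .] }  — reduce

I4 contains reduce item [C → ( .] and shift item [C → . (] — shift-reduce conflict.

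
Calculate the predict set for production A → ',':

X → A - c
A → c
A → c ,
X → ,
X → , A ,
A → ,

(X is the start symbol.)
{ ',' }

PREDICT(A → ',') = (FIRST(RHS) \ {ε}) ∪ (FOLLOW(A) if ε ∈ FIRST(RHS), i.e. RHS ⇒* ε)
FIRST(',') = { ',' }
ε ∉ FIRST(','), so FOLLOW(A) is not added.
PREDICT(A → ',') = { ',' }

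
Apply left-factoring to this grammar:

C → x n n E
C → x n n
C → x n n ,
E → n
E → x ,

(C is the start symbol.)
C → x n n C'
C' → E
C' → ε
C' → ,
E → n
E → x ,

Left-factoring transforms A → αβ₁ | αβ₂ into A → αA' and A' → β₁ | β₂
(α is the longest common prefix among the alternatives). Repeat until
no nonterminal has two alternatives with a common prefix.

Round 1: C has alternatives sharing prefix 'x n n'. Introduce C': C → x n n C'
  Add: C' → E
  Add: C' → ε
  Add: C' → ,

No remaining common prefixes — done.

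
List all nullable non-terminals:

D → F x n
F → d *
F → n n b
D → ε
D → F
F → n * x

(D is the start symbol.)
{ 'D' }

A non-terminal is nullable if it can derive ε (the empty string): either it has an ε-production, or it has a production whose right-hand side consists entirely of nullable non-terminals.

ε-productions: D → ε
So D is immediately nullable.
No further non-terminal can be added: every production for the remaining non-terminals contains a terminal or a non-nullable non-terminal.
Nullable = { 'D' }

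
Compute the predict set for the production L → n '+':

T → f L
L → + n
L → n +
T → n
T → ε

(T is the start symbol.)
PREDICT(L → n '+') = (FIRST(RHS) \ {ε}) ∪ (FOLLOW(L) if ε ∈ FIRST(RHS), i.e. RHS ⇒* ε)
FIRST(n '+') = { 'n' }
ε ∉ FIRST(n '+'), so FOLLOW(L) is not added.
PREDICT(L → n '+') = { 'n' }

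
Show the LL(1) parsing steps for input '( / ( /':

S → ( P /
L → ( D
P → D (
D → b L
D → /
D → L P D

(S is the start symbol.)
LL(1) parsing maintains a stack (initially the start symbol over $) and the input. At each step: if the stack top is a terminal, match it against the current input token; if it is a non-terminal N, replace it with the RHS of M[N, lookahead] (the unique production whose predict set contains the lookahead).

Stack is shown with the top on the left.

Stack    Input      Action
--------------------------
S $      ( / ( / $  output S → ( P /
( P / $  ( / ( / $  match '('
P / $    / ( / $    output P → D (
D ( / $  / ( / $    output D → /
/ ( / $  / ( / $    match '/'
( / $    ( / $      match '('
/ $      / $        match '/'
$        $          accept

The string is accepted.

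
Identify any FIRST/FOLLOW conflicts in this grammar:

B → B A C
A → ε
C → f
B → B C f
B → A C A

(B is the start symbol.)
Nullable non-terminals: A.
A has a nullable alternative but only one production, so nothing to check.

B, C have no nullable alternative, so no FIRST/FOLLOW check is needed there.

No FIRST/FOLLOW conflicts found.

Answer: No FIRST/FOLLOW conflicts.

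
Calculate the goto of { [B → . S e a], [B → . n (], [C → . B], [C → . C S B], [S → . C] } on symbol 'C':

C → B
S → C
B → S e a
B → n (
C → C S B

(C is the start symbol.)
{ [B → . S e a], [B → . n (], [C → . B], [C → . C S B], [C → C . S B], [S → . C], [S → C .] }

GOTO(I, 'C') = CLOSURE({ [A → αX.β] : [A → α.Xβ] ∈ I, X = 'C' })

Items with dot before 'C', with the dot advanced:
  [C → . C S B] → [C → C . S B]
  [S → . C] → [S → C .]
Closure of the advanced items:
  [C → C . S B] has the dot before S: add [S → . C]
  [S → . C] has the dot before C: add [C → . B], [C → . C S B]
  [C → . B] has the dot before B: add [B → . S e a], [B → . n (]

GOTO = { [B → . S e a], [B → . n (], [C → . B], [C → . C S B], [C → C . S B], [S → . C], [S → C .] }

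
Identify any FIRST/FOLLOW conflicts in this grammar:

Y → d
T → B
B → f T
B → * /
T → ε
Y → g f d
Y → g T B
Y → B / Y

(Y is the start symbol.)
A FIRST/FOLLOW conflict occurs when a non-terminal N has a nullable alternative N → β (β ⇒* ε) and another alternative N → α with FIRST(α) ∩ FOLLOW(N) ≠ ∅: on such a lookahead the parser cannot decide between expanding α and letting N vanish via β.

Nullable non-terminals: T.
FIRST sets used below: FIRST(B) = { '*', 'f' }

T: nullable alternative(s) T → ε; FOLLOW(T) = { $, '*', '/', 'f' }
  T → B: FIRST \ {ε} = { '*', 'f' } — overlaps FOLLOW(T) on { '*', 'f' }: CONFLICT
  T → ε: FIRST \ {ε} = { } — this is the only nullable alternative, skip

B, Y have no nullable alternative, so no FIRST/FOLLOW check is needed there.

So the grammar has 1 FIRST/FOLLOW conflict (marked CONFLICT above).

Answer: Yes. T → B with FOLLOW(T) on { '*', 'f' }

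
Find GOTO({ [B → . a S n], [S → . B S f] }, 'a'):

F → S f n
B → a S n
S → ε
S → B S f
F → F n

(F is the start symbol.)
GOTO(I, 'a') = CLOSURE({ [A → αX.β] : [A → α.Xβ] ∈ I, X = 'a' })

Items with dot before 'a', with the dot advanced:
  [B → . a S n] → [B → a . S n]
Closure of the advanced items:
  [B → a . S n] has the dot before S: add [S → .], [S → . B S f]
  [S → . B S f] has the dot before B: add [B → . a S n]

GOTO = { [B → . a S n], [B → a . S n], [S → . B S f], [S → .] }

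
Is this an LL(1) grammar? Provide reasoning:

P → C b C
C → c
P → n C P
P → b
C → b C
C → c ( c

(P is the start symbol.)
A grammar is LL(1) if for each non-terminal N with multiple productions, the predict sets of those productions are pairwise disjoint, where PREDICT(N → α) = (FIRST(α) \ {ε}) ∪ (FOLLOW(N) if α ⇒* ε).

Relevant sets:
  FIRST(C) = { 'b', 'c' }

For P:
  PREDICT(P → C b C) = { 'b', 'c' }
  PREDICT(P → n C P) = { 'n' }
  PREDICT(P → b) = { 'b' }
For C:
  PREDICT(C → c) = { 'c' }
  PREDICT(C → b C) = { 'b' }
  PREDICT(C → c '(' c) = { 'c' }

Conflict found: Predict set conflict for P: { 'b' }
The grammar is NOT LL(1).

Answer: No. Predict set conflict for P: { 'b' }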